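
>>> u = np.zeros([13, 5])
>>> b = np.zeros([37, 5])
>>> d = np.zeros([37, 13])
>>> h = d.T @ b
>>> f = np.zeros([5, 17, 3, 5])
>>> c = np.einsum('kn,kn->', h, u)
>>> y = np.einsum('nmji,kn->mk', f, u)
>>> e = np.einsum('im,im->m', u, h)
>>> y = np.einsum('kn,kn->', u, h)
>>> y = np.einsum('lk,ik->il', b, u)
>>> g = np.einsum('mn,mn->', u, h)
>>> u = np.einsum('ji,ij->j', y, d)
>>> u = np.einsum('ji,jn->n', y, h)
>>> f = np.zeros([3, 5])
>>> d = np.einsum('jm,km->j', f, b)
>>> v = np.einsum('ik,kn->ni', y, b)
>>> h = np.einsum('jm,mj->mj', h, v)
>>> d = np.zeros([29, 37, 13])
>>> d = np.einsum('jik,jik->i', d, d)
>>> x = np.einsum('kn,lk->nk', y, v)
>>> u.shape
(5,)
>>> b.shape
(37, 5)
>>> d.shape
(37,)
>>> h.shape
(5, 13)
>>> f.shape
(3, 5)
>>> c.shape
()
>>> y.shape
(13, 37)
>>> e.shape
(5,)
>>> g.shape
()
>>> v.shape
(5, 13)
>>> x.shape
(37, 13)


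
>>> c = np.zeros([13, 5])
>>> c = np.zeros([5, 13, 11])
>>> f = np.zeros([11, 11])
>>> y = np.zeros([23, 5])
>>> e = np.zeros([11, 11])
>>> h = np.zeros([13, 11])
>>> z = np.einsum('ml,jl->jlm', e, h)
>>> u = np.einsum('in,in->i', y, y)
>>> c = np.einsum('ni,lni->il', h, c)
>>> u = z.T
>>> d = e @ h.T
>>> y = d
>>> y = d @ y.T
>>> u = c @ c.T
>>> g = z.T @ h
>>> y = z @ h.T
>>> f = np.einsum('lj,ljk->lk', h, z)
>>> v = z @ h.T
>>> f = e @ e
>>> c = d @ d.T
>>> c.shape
(11, 11)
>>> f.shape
(11, 11)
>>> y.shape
(13, 11, 13)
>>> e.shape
(11, 11)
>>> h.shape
(13, 11)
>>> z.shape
(13, 11, 11)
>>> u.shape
(11, 11)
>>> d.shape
(11, 13)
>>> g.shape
(11, 11, 11)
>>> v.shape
(13, 11, 13)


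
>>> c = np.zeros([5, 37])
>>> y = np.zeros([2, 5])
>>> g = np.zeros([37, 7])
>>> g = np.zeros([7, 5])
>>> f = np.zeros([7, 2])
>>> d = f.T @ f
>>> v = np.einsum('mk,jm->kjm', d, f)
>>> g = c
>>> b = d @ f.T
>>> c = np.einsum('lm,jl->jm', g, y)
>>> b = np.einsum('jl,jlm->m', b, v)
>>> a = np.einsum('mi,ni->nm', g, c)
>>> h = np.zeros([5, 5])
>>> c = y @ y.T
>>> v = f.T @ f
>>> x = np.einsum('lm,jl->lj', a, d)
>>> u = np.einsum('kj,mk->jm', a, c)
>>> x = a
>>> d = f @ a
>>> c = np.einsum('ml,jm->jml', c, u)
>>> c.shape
(5, 2, 2)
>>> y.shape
(2, 5)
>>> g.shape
(5, 37)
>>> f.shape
(7, 2)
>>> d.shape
(7, 5)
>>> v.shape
(2, 2)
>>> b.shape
(2,)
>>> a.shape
(2, 5)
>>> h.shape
(5, 5)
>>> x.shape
(2, 5)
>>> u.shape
(5, 2)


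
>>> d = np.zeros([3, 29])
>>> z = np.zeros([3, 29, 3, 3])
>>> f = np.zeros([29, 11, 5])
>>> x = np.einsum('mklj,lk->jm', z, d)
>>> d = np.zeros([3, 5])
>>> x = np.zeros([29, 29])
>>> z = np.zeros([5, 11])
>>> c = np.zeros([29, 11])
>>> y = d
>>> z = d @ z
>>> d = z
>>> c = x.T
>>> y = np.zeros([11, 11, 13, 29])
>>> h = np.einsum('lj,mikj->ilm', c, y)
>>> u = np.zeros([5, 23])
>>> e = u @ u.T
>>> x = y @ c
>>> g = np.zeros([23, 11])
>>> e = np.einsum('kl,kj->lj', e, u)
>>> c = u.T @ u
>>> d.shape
(3, 11)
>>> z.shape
(3, 11)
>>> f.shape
(29, 11, 5)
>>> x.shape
(11, 11, 13, 29)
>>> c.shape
(23, 23)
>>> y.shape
(11, 11, 13, 29)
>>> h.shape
(11, 29, 11)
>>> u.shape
(5, 23)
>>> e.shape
(5, 23)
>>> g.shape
(23, 11)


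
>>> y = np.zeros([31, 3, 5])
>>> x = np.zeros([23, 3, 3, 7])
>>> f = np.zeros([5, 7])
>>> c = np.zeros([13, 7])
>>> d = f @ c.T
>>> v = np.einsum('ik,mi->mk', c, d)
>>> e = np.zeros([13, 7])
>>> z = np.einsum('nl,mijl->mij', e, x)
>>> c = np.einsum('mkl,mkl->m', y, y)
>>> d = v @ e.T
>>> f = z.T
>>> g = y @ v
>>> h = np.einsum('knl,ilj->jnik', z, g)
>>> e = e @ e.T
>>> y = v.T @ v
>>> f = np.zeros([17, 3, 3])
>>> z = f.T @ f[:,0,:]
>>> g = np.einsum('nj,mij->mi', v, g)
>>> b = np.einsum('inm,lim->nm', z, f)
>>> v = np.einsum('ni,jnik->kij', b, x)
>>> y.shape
(7, 7)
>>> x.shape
(23, 3, 3, 7)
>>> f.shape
(17, 3, 3)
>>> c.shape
(31,)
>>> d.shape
(5, 13)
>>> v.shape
(7, 3, 23)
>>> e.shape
(13, 13)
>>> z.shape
(3, 3, 3)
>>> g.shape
(31, 3)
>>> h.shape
(7, 3, 31, 23)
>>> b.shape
(3, 3)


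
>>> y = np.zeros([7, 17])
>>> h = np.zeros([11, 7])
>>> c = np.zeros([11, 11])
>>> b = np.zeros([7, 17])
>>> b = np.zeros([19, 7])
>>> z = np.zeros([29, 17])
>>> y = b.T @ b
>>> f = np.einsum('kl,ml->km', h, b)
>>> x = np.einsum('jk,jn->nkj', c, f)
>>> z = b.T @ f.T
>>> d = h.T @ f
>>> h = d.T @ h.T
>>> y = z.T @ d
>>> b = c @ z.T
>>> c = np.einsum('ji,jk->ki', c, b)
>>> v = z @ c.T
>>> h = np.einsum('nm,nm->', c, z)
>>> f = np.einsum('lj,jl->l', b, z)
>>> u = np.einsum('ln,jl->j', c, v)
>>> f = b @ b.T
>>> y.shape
(11, 19)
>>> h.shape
()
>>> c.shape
(7, 11)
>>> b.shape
(11, 7)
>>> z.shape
(7, 11)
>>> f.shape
(11, 11)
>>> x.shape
(19, 11, 11)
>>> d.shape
(7, 19)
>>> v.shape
(7, 7)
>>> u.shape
(7,)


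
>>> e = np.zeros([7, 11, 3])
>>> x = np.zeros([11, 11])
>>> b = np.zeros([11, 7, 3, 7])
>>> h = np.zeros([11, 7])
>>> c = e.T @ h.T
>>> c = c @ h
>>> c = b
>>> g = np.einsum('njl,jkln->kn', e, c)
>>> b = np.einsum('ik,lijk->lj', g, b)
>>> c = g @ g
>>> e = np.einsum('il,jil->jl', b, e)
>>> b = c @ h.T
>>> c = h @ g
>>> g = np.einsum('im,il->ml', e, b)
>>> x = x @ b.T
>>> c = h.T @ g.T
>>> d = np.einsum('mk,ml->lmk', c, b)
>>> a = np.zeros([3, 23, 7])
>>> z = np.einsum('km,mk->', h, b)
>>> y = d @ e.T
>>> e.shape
(7, 3)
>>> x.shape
(11, 7)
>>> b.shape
(7, 11)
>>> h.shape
(11, 7)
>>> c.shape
(7, 3)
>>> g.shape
(3, 11)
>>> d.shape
(11, 7, 3)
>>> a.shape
(3, 23, 7)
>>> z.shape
()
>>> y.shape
(11, 7, 7)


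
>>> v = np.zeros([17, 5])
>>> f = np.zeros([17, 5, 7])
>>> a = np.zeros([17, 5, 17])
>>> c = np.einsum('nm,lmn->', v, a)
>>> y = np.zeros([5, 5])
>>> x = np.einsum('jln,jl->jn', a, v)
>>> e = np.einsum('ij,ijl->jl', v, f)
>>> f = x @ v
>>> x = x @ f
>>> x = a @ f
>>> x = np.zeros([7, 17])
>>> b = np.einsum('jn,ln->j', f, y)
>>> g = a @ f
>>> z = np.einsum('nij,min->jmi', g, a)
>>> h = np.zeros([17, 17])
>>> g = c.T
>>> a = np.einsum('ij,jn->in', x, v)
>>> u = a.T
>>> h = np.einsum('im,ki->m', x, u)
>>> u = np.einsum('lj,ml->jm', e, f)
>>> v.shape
(17, 5)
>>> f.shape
(17, 5)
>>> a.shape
(7, 5)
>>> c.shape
()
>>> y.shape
(5, 5)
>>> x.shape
(7, 17)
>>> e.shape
(5, 7)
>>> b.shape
(17,)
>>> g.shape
()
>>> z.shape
(5, 17, 5)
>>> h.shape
(17,)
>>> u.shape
(7, 17)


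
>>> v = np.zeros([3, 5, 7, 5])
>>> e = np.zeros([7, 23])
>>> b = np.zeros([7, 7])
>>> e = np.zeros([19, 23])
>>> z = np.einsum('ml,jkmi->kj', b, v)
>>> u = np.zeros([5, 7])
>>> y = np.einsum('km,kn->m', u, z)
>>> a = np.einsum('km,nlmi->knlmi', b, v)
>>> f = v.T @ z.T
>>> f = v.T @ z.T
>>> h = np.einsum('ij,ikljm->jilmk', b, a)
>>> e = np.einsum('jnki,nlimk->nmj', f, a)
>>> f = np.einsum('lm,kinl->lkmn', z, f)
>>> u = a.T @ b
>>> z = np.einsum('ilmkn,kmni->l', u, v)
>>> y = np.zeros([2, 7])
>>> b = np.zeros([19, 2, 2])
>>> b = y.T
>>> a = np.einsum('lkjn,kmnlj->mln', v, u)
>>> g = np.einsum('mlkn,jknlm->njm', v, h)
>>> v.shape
(3, 5, 7, 5)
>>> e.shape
(7, 7, 5)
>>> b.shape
(7, 2)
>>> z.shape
(7,)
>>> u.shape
(5, 7, 5, 3, 7)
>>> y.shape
(2, 7)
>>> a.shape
(7, 3, 5)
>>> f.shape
(5, 5, 3, 5)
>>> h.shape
(7, 7, 5, 5, 3)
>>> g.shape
(5, 7, 3)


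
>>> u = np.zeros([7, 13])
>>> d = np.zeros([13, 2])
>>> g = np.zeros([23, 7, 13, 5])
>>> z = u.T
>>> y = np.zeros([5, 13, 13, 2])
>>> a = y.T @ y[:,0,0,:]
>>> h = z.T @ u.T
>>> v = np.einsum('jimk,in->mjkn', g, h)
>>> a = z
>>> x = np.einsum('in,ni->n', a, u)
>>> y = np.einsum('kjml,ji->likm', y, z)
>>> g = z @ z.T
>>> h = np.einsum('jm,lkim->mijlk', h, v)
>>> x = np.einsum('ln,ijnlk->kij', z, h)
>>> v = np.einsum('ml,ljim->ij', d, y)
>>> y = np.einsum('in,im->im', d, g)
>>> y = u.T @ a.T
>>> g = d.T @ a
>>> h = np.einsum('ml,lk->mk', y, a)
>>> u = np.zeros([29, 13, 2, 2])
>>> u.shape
(29, 13, 2, 2)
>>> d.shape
(13, 2)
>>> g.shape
(2, 7)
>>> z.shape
(13, 7)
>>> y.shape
(13, 13)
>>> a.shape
(13, 7)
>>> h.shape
(13, 7)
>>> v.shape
(5, 7)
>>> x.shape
(23, 7, 5)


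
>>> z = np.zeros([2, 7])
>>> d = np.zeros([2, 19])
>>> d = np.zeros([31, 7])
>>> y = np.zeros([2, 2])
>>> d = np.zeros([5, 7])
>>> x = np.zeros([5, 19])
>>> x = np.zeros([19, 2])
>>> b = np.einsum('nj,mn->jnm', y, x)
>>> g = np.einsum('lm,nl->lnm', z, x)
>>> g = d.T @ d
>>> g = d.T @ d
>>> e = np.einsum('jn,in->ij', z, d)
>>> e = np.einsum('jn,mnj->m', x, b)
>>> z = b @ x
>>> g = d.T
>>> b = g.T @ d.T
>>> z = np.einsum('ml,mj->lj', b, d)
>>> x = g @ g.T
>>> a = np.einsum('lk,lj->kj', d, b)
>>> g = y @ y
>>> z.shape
(5, 7)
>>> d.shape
(5, 7)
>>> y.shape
(2, 2)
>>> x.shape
(7, 7)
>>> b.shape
(5, 5)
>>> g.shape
(2, 2)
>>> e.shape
(2,)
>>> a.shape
(7, 5)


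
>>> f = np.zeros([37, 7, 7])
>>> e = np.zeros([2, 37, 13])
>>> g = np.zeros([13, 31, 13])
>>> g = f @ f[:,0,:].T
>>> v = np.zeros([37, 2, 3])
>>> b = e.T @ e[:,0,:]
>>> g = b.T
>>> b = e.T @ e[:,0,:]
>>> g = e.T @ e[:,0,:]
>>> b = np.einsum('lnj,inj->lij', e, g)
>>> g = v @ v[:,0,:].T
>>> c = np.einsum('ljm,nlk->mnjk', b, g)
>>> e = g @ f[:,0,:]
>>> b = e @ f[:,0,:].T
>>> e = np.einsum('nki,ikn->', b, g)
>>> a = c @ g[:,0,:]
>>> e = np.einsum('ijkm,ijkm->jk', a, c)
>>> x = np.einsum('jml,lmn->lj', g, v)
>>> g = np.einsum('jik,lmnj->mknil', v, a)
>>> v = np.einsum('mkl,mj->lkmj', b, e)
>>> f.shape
(37, 7, 7)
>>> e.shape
(37, 13)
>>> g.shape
(37, 3, 13, 2, 13)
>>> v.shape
(37, 2, 37, 13)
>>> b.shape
(37, 2, 37)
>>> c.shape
(13, 37, 13, 37)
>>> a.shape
(13, 37, 13, 37)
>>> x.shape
(37, 37)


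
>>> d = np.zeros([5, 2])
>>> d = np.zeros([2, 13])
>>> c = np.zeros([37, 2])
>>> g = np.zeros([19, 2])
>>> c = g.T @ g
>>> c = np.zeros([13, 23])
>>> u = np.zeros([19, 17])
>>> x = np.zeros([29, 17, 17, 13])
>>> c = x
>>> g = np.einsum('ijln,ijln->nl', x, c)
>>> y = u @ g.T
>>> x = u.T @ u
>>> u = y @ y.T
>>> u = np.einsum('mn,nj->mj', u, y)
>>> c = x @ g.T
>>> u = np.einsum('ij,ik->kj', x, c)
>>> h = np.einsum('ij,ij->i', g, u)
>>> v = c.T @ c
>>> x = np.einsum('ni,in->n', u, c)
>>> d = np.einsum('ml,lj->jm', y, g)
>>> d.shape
(17, 19)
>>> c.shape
(17, 13)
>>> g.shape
(13, 17)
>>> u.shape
(13, 17)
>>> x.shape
(13,)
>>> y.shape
(19, 13)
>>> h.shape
(13,)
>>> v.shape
(13, 13)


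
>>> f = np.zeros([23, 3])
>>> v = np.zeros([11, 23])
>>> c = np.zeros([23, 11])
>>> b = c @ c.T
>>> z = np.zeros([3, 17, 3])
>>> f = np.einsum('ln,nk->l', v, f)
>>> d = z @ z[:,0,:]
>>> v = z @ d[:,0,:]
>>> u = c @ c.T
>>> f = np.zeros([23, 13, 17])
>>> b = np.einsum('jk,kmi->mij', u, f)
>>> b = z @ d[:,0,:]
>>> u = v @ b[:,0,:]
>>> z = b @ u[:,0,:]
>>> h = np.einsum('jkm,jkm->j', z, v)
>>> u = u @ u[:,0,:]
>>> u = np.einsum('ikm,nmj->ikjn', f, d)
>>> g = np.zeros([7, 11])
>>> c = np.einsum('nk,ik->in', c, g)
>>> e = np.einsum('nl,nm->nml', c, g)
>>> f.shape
(23, 13, 17)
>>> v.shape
(3, 17, 3)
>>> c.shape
(7, 23)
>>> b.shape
(3, 17, 3)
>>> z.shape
(3, 17, 3)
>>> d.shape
(3, 17, 3)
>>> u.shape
(23, 13, 3, 3)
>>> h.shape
(3,)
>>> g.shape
(7, 11)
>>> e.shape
(7, 11, 23)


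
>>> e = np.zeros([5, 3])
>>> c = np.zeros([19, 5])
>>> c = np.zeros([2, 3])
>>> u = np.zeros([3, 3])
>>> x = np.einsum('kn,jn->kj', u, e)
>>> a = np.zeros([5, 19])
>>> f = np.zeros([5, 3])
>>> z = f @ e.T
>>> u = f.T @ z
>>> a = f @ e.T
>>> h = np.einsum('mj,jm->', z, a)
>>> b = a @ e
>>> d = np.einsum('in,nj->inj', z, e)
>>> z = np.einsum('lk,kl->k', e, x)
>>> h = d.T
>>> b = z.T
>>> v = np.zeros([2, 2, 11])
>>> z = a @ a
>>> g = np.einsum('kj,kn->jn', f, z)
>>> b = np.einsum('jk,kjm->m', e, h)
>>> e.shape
(5, 3)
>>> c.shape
(2, 3)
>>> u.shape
(3, 5)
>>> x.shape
(3, 5)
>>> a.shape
(5, 5)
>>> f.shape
(5, 3)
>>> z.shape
(5, 5)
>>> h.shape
(3, 5, 5)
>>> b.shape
(5,)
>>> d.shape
(5, 5, 3)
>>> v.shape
(2, 2, 11)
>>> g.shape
(3, 5)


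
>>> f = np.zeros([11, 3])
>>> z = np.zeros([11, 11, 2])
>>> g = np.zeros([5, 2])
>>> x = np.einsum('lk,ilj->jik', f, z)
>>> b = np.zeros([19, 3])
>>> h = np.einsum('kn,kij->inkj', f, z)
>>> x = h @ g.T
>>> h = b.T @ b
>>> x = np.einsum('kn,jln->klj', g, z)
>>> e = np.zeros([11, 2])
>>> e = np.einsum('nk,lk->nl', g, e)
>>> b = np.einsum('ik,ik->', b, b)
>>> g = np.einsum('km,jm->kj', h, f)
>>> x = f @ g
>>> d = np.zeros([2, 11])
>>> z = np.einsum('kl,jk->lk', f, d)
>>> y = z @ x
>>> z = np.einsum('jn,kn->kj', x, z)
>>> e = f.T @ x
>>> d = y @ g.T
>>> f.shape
(11, 3)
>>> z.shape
(3, 11)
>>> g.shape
(3, 11)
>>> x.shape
(11, 11)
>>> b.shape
()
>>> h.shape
(3, 3)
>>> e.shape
(3, 11)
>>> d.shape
(3, 3)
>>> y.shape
(3, 11)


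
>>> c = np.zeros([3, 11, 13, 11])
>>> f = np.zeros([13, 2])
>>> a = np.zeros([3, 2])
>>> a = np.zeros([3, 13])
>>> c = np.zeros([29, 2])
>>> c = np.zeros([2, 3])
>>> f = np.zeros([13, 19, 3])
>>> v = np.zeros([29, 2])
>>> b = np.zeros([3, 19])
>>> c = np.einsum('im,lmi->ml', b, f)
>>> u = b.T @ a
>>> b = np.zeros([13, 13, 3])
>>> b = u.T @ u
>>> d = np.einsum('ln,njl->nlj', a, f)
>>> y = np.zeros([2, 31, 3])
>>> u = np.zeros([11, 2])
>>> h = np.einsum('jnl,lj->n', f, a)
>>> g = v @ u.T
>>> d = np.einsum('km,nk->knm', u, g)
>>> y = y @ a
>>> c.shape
(19, 13)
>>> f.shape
(13, 19, 3)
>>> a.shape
(3, 13)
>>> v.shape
(29, 2)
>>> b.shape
(13, 13)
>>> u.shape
(11, 2)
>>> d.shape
(11, 29, 2)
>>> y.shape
(2, 31, 13)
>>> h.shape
(19,)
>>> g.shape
(29, 11)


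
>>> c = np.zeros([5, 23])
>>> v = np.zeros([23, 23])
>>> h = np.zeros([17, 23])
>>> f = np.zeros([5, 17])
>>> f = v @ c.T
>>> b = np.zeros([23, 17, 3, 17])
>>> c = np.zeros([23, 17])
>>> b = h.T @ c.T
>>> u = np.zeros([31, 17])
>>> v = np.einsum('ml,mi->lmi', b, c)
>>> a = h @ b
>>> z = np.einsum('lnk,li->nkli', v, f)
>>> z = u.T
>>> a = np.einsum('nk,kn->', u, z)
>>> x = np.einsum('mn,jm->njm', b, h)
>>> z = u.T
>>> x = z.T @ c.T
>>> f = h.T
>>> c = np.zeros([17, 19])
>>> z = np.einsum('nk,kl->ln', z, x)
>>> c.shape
(17, 19)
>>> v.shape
(23, 23, 17)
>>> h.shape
(17, 23)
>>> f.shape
(23, 17)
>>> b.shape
(23, 23)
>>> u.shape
(31, 17)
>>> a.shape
()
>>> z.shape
(23, 17)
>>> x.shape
(31, 23)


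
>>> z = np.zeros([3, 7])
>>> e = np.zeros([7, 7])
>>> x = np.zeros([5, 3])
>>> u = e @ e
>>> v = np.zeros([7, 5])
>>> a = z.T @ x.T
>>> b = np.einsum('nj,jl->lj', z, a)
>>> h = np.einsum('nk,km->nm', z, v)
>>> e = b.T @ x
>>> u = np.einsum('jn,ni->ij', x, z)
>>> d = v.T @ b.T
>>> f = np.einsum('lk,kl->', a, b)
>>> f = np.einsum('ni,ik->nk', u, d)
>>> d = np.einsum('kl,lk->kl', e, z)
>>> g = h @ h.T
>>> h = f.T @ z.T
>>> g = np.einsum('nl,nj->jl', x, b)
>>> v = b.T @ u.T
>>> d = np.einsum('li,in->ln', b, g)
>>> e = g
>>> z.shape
(3, 7)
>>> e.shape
(7, 3)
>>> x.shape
(5, 3)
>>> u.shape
(7, 5)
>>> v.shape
(7, 7)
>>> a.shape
(7, 5)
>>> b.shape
(5, 7)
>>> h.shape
(5, 3)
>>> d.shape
(5, 3)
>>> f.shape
(7, 5)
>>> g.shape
(7, 3)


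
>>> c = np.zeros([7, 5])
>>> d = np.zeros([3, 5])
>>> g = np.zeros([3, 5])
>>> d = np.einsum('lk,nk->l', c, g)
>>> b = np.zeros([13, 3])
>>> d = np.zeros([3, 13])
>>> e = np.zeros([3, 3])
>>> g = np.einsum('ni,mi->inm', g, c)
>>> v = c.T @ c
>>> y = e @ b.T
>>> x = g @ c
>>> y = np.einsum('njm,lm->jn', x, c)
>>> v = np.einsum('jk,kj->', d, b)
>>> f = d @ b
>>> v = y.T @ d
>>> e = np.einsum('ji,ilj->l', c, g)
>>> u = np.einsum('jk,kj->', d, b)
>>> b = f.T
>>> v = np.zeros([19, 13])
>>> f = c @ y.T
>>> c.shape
(7, 5)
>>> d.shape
(3, 13)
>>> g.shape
(5, 3, 7)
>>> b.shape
(3, 3)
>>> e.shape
(3,)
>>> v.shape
(19, 13)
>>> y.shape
(3, 5)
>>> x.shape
(5, 3, 5)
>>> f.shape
(7, 3)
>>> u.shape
()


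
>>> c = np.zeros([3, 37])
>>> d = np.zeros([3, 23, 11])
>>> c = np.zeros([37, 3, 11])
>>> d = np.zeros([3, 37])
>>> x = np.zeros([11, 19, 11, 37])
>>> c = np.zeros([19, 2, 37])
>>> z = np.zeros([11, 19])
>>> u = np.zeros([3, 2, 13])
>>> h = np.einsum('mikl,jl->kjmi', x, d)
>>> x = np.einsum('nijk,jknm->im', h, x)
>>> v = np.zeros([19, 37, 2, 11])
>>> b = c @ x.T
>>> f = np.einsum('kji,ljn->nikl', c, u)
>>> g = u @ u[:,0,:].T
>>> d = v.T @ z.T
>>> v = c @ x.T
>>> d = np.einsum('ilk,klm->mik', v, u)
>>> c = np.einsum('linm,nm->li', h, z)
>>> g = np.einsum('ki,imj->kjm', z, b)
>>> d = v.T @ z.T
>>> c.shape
(11, 3)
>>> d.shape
(3, 2, 11)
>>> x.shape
(3, 37)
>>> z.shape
(11, 19)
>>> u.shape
(3, 2, 13)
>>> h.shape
(11, 3, 11, 19)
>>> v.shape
(19, 2, 3)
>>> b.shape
(19, 2, 3)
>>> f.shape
(13, 37, 19, 3)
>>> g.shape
(11, 3, 2)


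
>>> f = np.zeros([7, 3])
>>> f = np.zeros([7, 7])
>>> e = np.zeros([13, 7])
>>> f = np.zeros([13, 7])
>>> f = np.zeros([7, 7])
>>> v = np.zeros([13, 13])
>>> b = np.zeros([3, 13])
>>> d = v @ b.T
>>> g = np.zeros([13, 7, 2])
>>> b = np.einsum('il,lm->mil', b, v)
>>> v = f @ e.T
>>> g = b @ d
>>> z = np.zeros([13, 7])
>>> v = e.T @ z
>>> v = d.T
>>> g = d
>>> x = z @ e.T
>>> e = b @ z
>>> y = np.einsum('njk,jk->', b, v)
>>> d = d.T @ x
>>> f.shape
(7, 7)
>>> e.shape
(13, 3, 7)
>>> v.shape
(3, 13)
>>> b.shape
(13, 3, 13)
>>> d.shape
(3, 13)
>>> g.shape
(13, 3)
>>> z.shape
(13, 7)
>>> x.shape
(13, 13)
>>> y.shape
()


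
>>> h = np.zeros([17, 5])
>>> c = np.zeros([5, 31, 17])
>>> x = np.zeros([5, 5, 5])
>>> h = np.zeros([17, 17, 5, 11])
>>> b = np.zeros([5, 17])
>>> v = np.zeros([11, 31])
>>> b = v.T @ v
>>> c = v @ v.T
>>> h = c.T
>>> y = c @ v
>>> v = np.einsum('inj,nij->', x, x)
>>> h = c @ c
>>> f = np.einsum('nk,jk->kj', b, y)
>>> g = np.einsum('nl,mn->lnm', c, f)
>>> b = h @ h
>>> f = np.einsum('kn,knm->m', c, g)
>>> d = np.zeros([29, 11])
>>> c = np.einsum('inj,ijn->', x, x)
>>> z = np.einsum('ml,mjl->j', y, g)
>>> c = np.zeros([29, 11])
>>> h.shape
(11, 11)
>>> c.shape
(29, 11)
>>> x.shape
(5, 5, 5)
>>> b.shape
(11, 11)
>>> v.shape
()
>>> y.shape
(11, 31)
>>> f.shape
(31,)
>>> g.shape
(11, 11, 31)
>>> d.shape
(29, 11)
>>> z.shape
(11,)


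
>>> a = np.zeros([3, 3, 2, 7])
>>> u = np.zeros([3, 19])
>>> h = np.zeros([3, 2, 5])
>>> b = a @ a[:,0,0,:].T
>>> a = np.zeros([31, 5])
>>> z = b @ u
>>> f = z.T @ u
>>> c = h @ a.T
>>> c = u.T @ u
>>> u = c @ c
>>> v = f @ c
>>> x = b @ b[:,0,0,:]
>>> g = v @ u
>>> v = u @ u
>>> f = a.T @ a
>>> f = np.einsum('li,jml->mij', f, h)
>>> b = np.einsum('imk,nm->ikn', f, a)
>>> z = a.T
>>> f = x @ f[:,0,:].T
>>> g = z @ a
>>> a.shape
(31, 5)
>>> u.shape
(19, 19)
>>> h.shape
(3, 2, 5)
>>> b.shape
(2, 3, 31)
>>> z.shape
(5, 31)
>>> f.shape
(3, 3, 2, 2)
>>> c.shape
(19, 19)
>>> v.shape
(19, 19)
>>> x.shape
(3, 3, 2, 3)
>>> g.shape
(5, 5)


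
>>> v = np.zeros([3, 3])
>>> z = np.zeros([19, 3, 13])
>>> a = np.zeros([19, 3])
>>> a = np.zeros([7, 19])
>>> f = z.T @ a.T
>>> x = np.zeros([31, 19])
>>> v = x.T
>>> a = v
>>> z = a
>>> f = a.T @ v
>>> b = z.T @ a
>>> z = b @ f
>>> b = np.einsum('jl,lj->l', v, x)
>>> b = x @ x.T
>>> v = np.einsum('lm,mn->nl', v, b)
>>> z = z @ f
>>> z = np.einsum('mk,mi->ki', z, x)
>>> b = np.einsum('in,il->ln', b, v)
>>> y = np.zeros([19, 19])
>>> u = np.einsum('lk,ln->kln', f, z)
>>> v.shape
(31, 19)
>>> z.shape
(31, 19)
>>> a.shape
(19, 31)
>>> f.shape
(31, 31)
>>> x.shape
(31, 19)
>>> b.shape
(19, 31)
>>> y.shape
(19, 19)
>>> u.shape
(31, 31, 19)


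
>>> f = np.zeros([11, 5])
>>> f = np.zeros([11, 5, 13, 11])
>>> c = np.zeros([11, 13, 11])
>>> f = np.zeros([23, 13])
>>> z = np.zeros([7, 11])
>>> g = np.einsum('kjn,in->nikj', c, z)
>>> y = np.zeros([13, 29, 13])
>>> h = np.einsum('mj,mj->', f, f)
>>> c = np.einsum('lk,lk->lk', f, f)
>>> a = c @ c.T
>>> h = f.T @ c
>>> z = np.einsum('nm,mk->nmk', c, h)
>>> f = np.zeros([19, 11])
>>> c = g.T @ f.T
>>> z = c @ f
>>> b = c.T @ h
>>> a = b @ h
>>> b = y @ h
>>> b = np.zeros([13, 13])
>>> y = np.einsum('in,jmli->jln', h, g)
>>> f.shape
(19, 11)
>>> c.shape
(13, 11, 7, 19)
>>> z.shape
(13, 11, 7, 11)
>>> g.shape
(11, 7, 11, 13)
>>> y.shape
(11, 11, 13)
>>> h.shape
(13, 13)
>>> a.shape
(19, 7, 11, 13)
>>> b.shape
(13, 13)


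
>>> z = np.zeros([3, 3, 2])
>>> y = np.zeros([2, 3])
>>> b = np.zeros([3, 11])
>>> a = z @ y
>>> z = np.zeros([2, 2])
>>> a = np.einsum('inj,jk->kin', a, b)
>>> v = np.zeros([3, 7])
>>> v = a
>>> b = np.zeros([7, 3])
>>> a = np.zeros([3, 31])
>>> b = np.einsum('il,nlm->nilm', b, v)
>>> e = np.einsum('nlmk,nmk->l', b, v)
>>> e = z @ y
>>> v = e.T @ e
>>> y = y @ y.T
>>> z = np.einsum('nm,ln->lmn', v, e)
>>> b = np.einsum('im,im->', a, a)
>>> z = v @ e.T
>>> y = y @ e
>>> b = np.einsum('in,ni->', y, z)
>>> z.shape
(3, 2)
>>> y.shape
(2, 3)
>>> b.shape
()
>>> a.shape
(3, 31)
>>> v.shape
(3, 3)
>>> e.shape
(2, 3)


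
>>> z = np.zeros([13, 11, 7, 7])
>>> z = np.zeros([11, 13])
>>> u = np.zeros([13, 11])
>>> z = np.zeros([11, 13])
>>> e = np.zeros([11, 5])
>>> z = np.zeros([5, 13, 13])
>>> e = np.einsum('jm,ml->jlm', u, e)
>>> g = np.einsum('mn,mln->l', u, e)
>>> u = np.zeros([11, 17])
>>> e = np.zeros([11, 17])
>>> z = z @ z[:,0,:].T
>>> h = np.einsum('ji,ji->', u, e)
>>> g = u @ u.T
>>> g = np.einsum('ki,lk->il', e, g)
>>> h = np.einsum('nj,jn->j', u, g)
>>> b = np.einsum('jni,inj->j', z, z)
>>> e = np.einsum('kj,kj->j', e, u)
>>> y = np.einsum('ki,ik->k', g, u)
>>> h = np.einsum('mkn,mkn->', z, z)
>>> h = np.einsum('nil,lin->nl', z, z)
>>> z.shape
(5, 13, 5)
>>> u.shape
(11, 17)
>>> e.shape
(17,)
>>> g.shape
(17, 11)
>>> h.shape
(5, 5)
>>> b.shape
(5,)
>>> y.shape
(17,)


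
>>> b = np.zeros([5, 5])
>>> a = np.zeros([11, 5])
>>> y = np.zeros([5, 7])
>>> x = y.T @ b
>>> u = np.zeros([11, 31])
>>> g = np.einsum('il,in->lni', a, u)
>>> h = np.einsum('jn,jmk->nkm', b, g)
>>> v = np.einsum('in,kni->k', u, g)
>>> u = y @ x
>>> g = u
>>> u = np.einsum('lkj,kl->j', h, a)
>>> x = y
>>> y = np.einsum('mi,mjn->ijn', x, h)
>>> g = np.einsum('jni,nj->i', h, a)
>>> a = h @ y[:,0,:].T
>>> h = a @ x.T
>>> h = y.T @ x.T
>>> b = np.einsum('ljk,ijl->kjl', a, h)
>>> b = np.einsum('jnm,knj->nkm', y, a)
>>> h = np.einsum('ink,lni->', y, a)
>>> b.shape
(11, 5, 31)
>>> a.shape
(5, 11, 7)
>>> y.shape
(7, 11, 31)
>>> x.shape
(5, 7)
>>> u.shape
(31,)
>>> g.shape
(31,)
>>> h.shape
()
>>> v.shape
(5,)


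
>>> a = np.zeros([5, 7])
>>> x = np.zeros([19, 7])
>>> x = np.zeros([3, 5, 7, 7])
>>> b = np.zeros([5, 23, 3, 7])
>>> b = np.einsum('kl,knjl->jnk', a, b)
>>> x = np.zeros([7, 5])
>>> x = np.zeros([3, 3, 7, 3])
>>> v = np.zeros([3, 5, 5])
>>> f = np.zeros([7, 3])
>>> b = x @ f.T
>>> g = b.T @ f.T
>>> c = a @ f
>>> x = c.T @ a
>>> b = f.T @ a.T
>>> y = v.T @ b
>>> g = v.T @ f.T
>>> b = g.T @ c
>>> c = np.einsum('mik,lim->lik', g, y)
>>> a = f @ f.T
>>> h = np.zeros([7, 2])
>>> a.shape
(7, 7)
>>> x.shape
(3, 7)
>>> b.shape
(7, 5, 3)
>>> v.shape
(3, 5, 5)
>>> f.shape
(7, 3)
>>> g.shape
(5, 5, 7)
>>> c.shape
(5, 5, 7)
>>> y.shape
(5, 5, 5)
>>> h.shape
(7, 2)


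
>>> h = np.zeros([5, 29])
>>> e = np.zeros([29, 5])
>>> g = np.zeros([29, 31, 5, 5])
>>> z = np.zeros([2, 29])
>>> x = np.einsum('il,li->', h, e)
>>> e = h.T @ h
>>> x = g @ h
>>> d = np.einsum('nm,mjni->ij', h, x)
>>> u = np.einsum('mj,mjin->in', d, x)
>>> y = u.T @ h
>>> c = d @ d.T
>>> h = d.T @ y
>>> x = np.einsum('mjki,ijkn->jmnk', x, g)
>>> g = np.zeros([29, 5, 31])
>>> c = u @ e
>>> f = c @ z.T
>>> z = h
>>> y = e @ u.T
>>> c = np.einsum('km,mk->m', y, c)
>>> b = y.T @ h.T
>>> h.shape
(31, 29)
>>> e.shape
(29, 29)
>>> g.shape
(29, 5, 31)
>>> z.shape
(31, 29)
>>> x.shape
(31, 29, 5, 5)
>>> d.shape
(29, 31)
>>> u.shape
(5, 29)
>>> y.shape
(29, 5)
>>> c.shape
(5,)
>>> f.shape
(5, 2)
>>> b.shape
(5, 31)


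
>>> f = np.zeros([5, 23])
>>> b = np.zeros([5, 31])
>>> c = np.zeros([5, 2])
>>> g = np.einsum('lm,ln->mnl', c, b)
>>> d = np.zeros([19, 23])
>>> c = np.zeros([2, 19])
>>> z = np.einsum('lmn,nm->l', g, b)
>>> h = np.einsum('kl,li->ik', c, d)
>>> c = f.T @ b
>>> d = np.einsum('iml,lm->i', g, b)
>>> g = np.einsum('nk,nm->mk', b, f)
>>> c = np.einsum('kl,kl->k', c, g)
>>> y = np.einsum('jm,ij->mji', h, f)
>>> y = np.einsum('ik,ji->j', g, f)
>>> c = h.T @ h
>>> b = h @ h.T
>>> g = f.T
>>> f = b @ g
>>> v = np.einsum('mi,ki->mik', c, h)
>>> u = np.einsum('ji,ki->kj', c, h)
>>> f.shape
(23, 5)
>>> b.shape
(23, 23)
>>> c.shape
(2, 2)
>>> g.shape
(23, 5)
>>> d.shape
(2,)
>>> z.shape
(2,)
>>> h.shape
(23, 2)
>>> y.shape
(5,)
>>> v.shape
(2, 2, 23)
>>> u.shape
(23, 2)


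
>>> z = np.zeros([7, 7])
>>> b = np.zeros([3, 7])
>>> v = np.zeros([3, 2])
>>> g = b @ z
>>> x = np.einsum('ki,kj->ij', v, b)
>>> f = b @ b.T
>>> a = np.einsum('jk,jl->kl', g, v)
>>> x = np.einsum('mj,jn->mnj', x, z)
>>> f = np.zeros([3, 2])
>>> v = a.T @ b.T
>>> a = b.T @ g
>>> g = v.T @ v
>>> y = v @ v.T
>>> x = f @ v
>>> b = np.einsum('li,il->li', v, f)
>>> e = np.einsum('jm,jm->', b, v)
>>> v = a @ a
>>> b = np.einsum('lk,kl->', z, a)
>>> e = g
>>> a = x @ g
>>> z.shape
(7, 7)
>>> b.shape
()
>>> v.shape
(7, 7)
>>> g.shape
(3, 3)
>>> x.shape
(3, 3)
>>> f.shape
(3, 2)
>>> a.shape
(3, 3)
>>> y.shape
(2, 2)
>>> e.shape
(3, 3)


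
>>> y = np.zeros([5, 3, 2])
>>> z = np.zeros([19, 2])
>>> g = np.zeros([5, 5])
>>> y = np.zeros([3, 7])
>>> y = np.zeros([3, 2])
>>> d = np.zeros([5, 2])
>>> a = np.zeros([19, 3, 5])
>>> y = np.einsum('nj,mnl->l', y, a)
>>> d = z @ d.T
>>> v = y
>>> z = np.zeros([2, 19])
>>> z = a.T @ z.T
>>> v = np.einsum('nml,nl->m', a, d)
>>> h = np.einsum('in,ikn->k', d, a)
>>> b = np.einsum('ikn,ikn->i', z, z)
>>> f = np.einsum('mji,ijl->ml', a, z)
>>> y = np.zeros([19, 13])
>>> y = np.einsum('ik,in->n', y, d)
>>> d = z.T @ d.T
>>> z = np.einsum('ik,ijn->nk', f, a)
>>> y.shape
(5,)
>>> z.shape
(5, 2)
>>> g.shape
(5, 5)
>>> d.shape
(2, 3, 19)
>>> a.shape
(19, 3, 5)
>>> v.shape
(3,)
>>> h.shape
(3,)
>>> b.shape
(5,)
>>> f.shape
(19, 2)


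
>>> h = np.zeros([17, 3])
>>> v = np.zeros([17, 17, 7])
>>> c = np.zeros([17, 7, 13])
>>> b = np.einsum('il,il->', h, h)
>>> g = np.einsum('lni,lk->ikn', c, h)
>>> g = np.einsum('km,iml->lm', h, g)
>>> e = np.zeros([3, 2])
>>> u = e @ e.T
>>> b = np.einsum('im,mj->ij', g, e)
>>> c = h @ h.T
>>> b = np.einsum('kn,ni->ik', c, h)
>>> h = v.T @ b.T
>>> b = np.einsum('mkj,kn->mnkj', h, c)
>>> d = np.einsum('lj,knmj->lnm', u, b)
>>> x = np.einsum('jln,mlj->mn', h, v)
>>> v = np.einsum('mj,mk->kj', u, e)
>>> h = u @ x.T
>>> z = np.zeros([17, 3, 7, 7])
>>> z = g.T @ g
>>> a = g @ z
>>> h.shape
(3, 17)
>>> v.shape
(2, 3)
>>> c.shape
(17, 17)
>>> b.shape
(7, 17, 17, 3)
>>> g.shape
(7, 3)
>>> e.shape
(3, 2)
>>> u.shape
(3, 3)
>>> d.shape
(3, 17, 17)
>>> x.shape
(17, 3)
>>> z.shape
(3, 3)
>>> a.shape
(7, 3)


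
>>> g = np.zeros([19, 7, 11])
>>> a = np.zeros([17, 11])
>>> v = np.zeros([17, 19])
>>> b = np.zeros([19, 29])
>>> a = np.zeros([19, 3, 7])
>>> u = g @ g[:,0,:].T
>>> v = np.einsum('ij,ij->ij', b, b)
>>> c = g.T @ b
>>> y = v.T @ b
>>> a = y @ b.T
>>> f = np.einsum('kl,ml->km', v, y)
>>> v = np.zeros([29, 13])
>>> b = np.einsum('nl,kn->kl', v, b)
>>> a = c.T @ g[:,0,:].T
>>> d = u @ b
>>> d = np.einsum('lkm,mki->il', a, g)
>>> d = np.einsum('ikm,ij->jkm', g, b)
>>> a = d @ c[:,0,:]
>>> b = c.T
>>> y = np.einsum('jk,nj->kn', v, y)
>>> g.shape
(19, 7, 11)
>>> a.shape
(13, 7, 29)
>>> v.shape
(29, 13)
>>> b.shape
(29, 7, 11)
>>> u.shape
(19, 7, 19)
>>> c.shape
(11, 7, 29)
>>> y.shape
(13, 29)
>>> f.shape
(19, 29)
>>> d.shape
(13, 7, 11)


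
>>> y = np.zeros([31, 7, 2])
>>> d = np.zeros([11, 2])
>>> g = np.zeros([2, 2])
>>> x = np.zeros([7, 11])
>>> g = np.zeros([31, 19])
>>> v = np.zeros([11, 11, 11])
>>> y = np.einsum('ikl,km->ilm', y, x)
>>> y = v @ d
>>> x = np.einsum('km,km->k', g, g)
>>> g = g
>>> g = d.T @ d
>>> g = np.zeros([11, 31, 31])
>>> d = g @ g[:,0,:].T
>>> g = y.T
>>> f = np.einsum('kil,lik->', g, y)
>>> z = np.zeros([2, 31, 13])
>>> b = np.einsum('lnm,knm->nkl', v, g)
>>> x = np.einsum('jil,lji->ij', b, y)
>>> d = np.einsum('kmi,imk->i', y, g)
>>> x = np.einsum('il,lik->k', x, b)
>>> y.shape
(11, 11, 2)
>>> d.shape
(2,)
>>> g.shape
(2, 11, 11)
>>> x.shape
(11,)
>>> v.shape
(11, 11, 11)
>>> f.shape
()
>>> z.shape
(2, 31, 13)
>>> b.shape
(11, 2, 11)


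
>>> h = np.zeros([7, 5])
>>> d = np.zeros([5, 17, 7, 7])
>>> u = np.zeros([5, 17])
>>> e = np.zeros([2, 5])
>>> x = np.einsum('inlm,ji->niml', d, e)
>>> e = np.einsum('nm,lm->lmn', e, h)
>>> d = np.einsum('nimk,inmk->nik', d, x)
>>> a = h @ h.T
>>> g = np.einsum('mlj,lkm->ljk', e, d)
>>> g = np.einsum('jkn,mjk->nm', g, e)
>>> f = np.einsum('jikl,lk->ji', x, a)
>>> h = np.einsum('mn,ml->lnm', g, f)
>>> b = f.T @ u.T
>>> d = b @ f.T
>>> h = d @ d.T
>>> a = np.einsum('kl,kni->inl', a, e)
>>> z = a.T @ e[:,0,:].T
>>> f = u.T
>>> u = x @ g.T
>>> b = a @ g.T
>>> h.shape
(5, 5)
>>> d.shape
(5, 17)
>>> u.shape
(17, 5, 7, 17)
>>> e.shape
(7, 5, 2)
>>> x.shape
(17, 5, 7, 7)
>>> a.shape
(2, 5, 7)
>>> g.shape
(17, 7)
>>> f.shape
(17, 5)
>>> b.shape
(2, 5, 17)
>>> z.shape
(7, 5, 7)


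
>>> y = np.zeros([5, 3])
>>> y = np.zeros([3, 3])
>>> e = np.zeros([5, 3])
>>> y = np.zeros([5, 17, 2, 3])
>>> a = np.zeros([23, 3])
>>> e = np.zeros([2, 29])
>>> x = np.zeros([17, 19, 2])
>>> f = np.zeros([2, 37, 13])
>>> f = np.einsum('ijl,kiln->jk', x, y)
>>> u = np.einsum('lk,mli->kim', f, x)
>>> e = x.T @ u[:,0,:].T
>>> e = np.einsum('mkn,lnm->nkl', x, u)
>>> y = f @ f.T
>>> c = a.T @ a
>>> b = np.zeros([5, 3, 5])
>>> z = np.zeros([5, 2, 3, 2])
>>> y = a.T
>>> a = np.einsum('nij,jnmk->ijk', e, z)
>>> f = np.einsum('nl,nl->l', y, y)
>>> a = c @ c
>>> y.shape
(3, 23)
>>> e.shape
(2, 19, 5)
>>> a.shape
(3, 3)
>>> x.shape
(17, 19, 2)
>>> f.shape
(23,)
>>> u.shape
(5, 2, 17)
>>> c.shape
(3, 3)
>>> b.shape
(5, 3, 5)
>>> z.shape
(5, 2, 3, 2)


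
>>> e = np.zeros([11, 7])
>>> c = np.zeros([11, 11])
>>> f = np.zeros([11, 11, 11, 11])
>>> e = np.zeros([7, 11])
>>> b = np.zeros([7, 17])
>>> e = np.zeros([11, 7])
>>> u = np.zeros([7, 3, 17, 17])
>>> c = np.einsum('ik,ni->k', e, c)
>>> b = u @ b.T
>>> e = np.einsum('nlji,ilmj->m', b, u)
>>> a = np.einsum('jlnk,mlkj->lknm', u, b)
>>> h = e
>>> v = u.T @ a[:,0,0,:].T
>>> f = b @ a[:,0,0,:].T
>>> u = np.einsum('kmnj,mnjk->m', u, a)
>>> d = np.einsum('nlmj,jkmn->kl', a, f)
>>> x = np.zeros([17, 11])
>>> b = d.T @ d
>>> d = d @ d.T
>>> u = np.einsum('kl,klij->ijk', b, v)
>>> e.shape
(17,)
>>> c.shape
(7,)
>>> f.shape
(7, 3, 17, 3)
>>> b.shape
(17, 17)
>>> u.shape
(3, 3, 17)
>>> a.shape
(3, 17, 17, 7)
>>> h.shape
(17,)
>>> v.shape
(17, 17, 3, 3)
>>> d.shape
(3, 3)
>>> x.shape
(17, 11)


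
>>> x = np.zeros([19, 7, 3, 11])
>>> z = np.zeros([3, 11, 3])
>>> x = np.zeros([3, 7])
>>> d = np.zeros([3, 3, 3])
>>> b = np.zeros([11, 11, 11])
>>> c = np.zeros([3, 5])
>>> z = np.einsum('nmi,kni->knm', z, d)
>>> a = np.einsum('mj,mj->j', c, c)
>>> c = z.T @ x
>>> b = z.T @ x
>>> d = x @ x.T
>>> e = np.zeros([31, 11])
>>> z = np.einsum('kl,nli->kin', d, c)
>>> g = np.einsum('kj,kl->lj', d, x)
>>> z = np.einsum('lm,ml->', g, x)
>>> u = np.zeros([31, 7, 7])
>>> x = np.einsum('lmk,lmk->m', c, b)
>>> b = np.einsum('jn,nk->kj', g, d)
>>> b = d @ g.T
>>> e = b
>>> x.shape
(3,)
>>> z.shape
()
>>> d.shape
(3, 3)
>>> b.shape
(3, 7)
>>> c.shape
(11, 3, 7)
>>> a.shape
(5,)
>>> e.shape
(3, 7)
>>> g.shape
(7, 3)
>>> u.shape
(31, 7, 7)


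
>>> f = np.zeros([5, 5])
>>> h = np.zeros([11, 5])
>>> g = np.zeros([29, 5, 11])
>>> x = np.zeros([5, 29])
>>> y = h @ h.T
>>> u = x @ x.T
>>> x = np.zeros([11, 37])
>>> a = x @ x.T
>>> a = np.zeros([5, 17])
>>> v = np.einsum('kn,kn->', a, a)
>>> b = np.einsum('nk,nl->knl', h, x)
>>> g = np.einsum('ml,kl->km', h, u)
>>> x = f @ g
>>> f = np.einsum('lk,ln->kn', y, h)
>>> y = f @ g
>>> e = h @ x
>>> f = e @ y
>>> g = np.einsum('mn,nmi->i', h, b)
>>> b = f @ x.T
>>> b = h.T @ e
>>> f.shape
(11, 11)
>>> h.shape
(11, 5)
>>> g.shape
(37,)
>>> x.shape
(5, 11)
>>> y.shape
(11, 11)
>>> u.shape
(5, 5)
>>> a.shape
(5, 17)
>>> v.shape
()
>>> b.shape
(5, 11)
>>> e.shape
(11, 11)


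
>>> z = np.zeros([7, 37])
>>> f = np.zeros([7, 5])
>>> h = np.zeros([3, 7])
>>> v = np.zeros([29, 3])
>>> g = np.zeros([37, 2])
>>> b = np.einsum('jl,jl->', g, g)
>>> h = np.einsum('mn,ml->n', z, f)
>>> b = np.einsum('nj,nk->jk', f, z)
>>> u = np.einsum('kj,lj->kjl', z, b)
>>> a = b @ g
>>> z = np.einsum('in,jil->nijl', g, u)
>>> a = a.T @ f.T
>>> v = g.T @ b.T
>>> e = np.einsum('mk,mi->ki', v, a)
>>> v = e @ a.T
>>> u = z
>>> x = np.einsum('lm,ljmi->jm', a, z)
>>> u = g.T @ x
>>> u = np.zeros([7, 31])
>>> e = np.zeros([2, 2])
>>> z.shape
(2, 37, 7, 5)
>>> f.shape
(7, 5)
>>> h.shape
(37,)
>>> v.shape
(5, 2)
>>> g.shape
(37, 2)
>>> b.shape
(5, 37)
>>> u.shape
(7, 31)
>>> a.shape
(2, 7)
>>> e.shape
(2, 2)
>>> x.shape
(37, 7)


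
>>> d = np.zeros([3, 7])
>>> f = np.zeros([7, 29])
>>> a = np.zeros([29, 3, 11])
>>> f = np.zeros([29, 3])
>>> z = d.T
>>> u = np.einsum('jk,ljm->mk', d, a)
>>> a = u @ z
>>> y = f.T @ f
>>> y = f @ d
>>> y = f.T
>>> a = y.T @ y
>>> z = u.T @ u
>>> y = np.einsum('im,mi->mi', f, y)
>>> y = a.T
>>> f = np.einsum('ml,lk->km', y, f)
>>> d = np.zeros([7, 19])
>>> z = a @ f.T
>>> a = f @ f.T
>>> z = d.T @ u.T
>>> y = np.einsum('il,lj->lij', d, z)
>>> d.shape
(7, 19)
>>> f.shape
(3, 29)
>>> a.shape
(3, 3)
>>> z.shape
(19, 11)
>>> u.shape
(11, 7)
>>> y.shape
(19, 7, 11)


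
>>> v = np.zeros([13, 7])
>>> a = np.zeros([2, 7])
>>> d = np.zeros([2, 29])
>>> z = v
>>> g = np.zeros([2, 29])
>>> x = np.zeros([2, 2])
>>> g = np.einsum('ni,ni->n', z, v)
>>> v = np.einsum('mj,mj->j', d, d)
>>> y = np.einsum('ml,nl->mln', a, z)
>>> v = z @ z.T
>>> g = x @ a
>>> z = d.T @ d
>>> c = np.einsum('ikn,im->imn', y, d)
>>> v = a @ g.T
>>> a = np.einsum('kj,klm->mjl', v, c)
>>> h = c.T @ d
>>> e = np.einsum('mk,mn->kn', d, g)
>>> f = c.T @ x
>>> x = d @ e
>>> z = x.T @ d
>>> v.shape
(2, 2)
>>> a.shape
(13, 2, 29)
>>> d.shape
(2, 29)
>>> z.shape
(7, 29)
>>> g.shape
(2, 7)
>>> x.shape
(2, 7)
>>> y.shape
(2, 7, 13)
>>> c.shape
(2, 29, 13)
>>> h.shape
(13, 29, 29)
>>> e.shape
(29, 7)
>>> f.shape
(13, 29, 2)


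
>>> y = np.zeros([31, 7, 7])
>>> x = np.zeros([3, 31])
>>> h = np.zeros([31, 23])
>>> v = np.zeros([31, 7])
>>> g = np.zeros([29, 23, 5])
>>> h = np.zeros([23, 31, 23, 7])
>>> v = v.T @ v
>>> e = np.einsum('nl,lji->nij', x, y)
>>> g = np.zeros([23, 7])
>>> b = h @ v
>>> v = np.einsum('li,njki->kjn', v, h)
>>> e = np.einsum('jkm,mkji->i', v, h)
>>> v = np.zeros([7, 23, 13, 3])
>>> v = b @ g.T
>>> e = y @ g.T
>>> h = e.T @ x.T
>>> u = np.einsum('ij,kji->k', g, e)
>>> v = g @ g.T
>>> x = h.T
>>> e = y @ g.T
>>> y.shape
(31, 7, 7)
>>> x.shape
(3, 7, 23)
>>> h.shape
(23, 7, 3)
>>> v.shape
(23, 23)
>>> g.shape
(23, 7)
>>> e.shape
(31, 7, 23)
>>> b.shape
(23, 31, 23, 7)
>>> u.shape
(31,)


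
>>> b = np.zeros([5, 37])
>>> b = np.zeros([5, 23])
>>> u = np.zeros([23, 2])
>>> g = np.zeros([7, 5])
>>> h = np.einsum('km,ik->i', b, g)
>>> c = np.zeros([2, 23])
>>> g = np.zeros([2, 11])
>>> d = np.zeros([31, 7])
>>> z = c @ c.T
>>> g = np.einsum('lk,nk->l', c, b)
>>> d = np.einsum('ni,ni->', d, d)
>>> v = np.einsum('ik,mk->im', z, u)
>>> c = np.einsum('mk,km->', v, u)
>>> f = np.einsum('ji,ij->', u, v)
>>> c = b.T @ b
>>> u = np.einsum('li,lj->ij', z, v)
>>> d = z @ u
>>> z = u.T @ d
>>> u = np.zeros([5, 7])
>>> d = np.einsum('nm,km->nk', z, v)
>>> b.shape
(5, 23)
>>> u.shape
(5, 7)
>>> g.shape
(2,)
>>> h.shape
(7,)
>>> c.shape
(23, 23)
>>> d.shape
(23, 2)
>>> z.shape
(23, 23)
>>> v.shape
(2, 23)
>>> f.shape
()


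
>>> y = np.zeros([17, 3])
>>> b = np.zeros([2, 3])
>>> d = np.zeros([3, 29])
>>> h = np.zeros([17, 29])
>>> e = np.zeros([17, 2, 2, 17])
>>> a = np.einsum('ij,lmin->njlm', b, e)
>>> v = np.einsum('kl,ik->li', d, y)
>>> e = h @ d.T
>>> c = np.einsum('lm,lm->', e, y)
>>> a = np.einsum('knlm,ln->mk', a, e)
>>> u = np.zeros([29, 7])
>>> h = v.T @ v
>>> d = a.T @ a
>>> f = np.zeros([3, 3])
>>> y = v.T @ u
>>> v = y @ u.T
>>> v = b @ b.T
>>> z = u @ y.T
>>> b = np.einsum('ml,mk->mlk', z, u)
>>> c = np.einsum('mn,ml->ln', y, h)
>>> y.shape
(17, 7)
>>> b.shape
(29, 17, 7)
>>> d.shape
(17, 17)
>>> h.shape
(17, 17)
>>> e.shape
(17, 3)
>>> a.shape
(2, 17)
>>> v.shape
(2, 2)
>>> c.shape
(17, 7)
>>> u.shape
(29, 7)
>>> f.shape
(3, 3)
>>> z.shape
(29, 17)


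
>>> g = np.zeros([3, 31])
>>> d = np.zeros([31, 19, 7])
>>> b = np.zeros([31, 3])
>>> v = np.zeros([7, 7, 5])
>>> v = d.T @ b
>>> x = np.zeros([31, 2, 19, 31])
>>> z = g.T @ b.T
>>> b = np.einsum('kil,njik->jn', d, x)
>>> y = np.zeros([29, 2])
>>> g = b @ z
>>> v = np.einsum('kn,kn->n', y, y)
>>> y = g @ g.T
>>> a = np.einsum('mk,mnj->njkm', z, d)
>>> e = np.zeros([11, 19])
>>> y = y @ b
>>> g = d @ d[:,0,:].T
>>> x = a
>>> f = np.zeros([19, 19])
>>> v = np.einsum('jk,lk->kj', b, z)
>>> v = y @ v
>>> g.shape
(31, 19, 31)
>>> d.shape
(31, 19, 7)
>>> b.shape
(2, 31)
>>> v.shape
(2, 2)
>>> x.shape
(19, 7, 31, 31)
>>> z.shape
(31, 31)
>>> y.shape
(2, 31)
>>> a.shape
(19, 7, 31, 31)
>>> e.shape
(11, 19)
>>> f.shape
(19, 19)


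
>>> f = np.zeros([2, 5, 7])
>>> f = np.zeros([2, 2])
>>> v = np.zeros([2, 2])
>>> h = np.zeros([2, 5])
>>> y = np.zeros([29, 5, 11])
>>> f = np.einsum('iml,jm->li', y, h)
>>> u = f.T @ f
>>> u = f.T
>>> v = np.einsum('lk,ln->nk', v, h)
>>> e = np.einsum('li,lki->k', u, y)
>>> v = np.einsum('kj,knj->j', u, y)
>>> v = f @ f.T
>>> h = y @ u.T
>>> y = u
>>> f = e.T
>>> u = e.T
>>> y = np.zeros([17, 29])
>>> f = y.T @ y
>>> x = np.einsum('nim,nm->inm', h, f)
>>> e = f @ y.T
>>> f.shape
(29, 29)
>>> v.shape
(11, 11)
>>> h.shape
(29, 5, 29)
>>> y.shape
(17, 29)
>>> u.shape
(5,)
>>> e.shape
(29, 17)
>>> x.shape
(5, 29, 29)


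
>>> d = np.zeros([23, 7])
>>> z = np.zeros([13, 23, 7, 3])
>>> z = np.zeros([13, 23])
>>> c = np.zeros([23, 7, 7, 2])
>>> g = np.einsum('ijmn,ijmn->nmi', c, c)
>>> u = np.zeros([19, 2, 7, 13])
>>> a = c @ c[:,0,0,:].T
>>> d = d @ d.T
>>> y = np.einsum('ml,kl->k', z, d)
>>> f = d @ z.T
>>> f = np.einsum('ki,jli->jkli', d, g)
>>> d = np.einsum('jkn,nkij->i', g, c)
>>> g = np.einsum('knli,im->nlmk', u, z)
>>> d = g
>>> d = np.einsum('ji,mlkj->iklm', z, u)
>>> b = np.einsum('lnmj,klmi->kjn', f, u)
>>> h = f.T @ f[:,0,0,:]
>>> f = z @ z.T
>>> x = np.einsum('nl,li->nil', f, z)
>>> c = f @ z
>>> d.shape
(23, 7, 2, 19)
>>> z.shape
(13, 23)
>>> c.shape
(13, 23)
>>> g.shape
(2, 7, 23, 19)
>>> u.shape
(19, 2, 7, 13)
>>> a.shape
(23, 7, 7, 23)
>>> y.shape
(23,)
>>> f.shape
(13, 13)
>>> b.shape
(19, 23, 23)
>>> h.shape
(23, 7, 23, 23)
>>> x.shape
(13, 23, 13)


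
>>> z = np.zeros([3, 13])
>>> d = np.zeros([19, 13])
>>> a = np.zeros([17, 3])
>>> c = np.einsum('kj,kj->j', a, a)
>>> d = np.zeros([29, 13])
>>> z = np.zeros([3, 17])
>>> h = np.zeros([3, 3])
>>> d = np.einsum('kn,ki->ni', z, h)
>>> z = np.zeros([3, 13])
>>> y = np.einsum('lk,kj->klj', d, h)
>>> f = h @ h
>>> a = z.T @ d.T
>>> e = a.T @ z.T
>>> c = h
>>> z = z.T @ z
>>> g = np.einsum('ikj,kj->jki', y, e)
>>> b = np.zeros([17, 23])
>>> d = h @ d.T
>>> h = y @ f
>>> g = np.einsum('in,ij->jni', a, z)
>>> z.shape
(13, 13)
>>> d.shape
(3, 17)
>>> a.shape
(13, 17)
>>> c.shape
(3, 3)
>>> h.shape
(3, 17, 3)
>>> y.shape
(3, 17, 3)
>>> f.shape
(3, 3)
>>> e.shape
(17, 3)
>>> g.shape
(13, 17, 13)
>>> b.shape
(17, 23)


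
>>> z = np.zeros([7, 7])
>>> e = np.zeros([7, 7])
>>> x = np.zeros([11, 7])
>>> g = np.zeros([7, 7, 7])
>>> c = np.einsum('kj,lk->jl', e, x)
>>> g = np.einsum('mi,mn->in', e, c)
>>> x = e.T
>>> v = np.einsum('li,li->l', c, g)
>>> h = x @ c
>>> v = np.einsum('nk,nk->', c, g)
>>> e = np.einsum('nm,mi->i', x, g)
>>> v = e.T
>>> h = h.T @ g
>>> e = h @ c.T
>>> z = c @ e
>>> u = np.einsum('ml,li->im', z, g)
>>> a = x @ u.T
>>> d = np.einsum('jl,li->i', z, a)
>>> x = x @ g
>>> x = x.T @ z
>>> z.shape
(7, 7)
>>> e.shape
(11, 7)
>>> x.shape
(11, 7)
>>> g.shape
(7, 11)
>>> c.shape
(7, 11)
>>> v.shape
(11,)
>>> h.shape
(11, 11)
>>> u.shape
(11, 7)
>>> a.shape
(7, 11)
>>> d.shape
(11,)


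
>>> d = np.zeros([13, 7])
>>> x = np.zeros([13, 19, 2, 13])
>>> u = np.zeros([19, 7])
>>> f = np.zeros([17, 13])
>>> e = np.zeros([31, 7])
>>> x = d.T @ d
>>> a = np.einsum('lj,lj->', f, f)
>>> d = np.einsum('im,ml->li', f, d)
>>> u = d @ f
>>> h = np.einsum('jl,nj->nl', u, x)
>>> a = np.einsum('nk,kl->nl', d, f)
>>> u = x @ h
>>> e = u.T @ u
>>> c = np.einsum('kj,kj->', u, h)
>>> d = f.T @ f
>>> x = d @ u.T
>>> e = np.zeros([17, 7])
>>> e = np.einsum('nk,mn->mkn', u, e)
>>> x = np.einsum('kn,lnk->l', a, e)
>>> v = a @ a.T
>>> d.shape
(13, 13)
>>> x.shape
(17,)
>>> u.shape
(7, 13)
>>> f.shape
(17, 13)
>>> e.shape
(17, 13, 7)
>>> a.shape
(7, 13)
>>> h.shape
(7, 13)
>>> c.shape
()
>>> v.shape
(7, 7)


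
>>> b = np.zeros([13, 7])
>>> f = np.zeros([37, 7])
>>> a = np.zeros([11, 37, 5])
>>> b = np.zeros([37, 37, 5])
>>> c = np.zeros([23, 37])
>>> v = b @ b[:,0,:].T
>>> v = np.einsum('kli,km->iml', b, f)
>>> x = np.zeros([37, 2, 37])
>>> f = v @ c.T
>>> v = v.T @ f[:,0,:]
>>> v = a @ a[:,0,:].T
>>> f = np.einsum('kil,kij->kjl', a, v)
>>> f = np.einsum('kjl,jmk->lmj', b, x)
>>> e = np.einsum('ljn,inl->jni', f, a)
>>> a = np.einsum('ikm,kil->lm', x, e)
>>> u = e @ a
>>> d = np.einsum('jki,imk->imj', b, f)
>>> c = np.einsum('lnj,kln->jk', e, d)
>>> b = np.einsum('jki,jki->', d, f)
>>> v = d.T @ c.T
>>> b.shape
()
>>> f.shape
(5, 2, 37)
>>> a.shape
(11, 37)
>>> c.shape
(11, 5)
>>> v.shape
(37, 2, 11)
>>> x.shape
(37, 2, 37)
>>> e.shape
(2, 37, 11)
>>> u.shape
(2, 37, 37)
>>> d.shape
(5, 2, 37)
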